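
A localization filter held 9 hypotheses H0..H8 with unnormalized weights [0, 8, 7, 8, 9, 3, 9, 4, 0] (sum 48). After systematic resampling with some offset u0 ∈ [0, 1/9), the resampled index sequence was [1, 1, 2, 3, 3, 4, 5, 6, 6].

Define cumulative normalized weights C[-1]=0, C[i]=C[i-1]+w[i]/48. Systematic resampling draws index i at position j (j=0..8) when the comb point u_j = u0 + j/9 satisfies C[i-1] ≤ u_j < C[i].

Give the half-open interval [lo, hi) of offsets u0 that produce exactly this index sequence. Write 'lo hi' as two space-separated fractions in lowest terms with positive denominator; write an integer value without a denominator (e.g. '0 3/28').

0 1/36

C = [0, 1/6, 5/16, 23/48, 2/3, 35/48, 11/12, 1, 1]
j=0 picked index 1: u0 ∈ [0, 1/6)
j=1 picked index 1: u0 ∈ [-1/9, 1/18)
j=2 picked index 2: u0 ∈ [-1/18, 13/144)
j=3 picked index 3: u0 ∈ [-1/48, 7/48)
j=4 picked index 3: u0 ∈ [-19/144, 5/144)
j=5 picked index 4: u0 ∈ [-11/144, 1/9)
j=6 picked index 5: u0 ∈ [0, 1/16)
j=7 picked index 6: u0 ∈ [-7/144, 5/36)
j=8 picked index 6: u0 ∈ [-23/144, 1/36)
intersection: [0, 1/36)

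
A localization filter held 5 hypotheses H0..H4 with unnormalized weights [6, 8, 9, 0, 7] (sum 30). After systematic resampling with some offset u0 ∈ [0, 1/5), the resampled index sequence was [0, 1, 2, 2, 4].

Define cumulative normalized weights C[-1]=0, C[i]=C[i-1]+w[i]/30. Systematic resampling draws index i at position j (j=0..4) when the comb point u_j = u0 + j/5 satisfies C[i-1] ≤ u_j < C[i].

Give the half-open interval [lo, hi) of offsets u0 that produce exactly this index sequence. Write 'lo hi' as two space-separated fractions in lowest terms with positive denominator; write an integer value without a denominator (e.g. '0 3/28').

1/15 1/6

C = [1/5, 7/15, 23/30, 23/30, 1]
j=0 picked index 0: u0 ∈ [0, 1/5)
j=1 picked index 1: u0 ∈ [0, 4/15)
j=2 picked index 2: u0 ∈ [1/15, 11/30)
j=3 picked index 2: u0 ∈ [-2/15, 1/6)
j=4 picked index 4: u0 ∈ [-1/30, 1/5)
intersection: [1/15, 1/6)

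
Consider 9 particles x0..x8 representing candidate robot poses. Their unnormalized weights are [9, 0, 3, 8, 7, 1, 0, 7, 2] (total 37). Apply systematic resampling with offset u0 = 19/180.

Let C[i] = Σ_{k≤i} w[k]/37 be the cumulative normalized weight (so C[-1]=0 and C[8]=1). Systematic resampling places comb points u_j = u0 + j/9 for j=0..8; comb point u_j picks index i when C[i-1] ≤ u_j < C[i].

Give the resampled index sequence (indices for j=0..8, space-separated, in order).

0 0 3 3 4 4 7 7 8

C = [9/37, 9/37, 12/37, 20/37, 27/37, 28/37, 28/37, 35/37, 1]
j=0: u_0=19/180 ∈ [0, 9/37) → index 0
j=1: u_1=13/60 ∈ [0, 9/37) → index 0
j=2: u_2=59/180 ∈ [12/37, 20/37) → index 3
j=3: u_3=79/180 ∈ [12/37, 20/37) → index 3
j=4: u_4=11/20 ∈ [20/37, 27/37) → index 4
j=5: u_5=119/180 ∈ [20/37, 27/37) → index 4
j=6: u_6=139/180 ∈ [28/37, 35/37) → index 7
j=7: u_7=53/60 ∈ [28/37, 35/37) → index 7
j=8: u_8=179/180 ∈ [35/37, 1) → index 8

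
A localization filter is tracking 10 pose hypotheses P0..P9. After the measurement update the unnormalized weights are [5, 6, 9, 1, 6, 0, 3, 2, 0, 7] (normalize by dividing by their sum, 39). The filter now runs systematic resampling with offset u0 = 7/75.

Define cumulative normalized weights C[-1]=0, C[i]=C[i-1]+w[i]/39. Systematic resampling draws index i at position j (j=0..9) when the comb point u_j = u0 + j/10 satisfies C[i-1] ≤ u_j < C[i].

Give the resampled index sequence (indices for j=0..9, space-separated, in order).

0 1 2 2 2 4 6 7 9 9

C = [5/39, 11/39, 20/39, 7/13, 9/13, 9/13, 10/13, 32/39, 32/39, 1]
j=0: u_0=7/75 ∈ [0, 5/39) → index 0
j=1: u_1=29/150 ∈ [5/39, 11/39) → index 1
j=2: u_2=22/75 ∈ [11/39, 20/39) → index 2
j=3: u_3=59/150 ∈ [11/39, 20/39) → index 2
j=4: u_4=37/75 ∈ [11/39, 20/39) → index 2
j=5: u_5=89/150 ∈ [7/13, 9/13) → index 4
j=6: u_6=52/75 ∈ [9/13, 10/13) → index 6
j=7: u_7=119/150 ∈ [10/13, 32/39) → index 7
j=8: u_8=67/75 ∈ [32/39, 1) → index 9
j=9: u_9=149/150 ∈ [32/39, 1) → index 9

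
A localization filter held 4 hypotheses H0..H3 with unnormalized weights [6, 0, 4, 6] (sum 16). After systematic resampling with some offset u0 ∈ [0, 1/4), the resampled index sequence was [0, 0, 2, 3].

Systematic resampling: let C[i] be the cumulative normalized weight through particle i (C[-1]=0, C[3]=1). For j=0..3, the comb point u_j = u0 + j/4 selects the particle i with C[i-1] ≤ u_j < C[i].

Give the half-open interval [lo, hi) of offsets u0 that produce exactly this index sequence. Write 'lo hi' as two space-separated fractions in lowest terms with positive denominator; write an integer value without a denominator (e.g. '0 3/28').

0 1/8

C = [3/8, 3/8, 5/8, 1]
j=0 picked index 0: u0 ∈ [0, 3/8)
j=1 picked index 0: u0 ∈ [-1/4, 1/8)
j=2 picked index 2: u0 ∈ [-1/8, 1/8)
j=3 picked index 3: u0 ∈ [-1/8, 1/4)
intersection: [0, 1/8)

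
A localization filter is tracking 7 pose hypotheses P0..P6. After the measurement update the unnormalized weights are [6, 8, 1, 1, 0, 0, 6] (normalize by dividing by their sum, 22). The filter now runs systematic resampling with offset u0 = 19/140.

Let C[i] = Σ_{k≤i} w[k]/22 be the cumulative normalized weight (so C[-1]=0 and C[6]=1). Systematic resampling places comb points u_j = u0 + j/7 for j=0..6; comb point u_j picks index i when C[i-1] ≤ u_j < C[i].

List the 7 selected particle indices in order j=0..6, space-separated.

0 1 1 1 3 6 6

C = [3/11, 7/11, 15/22, 8/11, 8/11, 8/11, 1]
j=0: u_0=19/140 ∈ [0, 3/11) → index 0
j=1: u_1=39/140 ∈ [3/11, 7/11) → index 1
j=2: u_2=59/140 ∈ [3/11, 7/11) → index 1
j=3: u_3=79/140 ∈ [3/11, 7/11) → index 1
j=4: u_4=99/140 ∈ [15/22, 8/11) → index 3
j=5: u_5=17/20 ∈ [8/11, 1) → index 6
j=6: u_6=139/140 ∈ [8/11, 1) → index 6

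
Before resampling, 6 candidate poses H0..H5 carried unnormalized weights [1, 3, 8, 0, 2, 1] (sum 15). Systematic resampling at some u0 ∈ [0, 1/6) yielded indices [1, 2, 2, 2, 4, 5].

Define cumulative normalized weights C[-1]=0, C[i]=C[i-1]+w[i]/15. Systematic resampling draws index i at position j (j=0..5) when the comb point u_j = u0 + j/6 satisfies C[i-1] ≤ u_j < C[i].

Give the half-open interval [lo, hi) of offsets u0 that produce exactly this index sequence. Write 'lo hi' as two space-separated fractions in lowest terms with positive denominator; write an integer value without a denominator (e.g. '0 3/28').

2/15 1/6

C = [1/15, 4/15, 4/5, 4/5, 14/15, 1]
j=0 picked index 1: u0 ∈ [1/15, 4/15)
j=1 picked index 2: u0 ∈ [1/10, 19/30)
j=2 picked index 2: u0 ∈ [-1/15, 7/15)
j=3 picked index 2: u0 ∈ [-7/30, 3/10)
j=4 picked index 4: u0 ∈ [2/15, 4/15)
j=5 picked index 5: u0 ∈ [1/10, 1/6)
intersection: [2/15, 1/6)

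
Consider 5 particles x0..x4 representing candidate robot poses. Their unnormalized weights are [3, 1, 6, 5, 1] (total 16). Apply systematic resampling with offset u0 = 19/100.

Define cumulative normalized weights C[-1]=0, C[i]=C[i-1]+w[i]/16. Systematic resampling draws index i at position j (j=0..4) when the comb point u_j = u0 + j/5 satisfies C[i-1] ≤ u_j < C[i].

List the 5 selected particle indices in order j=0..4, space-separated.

1 2 2 3 4

C = [3/16, 1/4, 5/8, 15/16, 1]
j=0: u_0=19/100 ∈ [3/16, 1/4) → index 1
j=1: u_1=39/100 ∈ [1/4, 5/8) → index 2
j=2: u_2=59/100 ∈ [1/4, 5/8) → index 2
j=3: u_3=79/100 ∈ [5/8, 15/16) → index 3
j=4: u_4=99/100 ∈ [15/16, 1) → index 4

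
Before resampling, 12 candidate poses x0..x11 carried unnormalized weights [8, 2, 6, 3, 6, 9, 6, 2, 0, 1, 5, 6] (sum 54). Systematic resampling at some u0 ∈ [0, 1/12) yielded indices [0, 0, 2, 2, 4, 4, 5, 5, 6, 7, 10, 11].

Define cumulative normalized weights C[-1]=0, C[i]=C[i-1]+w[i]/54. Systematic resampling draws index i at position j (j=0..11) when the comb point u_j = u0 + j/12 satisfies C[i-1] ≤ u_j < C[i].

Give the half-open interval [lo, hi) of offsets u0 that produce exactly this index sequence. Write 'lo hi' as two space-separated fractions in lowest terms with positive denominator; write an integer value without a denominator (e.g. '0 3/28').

C = [4/27, 5/27, 8/27, 19/54, 25/54, 17/27, 20/27, 7/9, 7/9, 43/54, 8/9, 1]
j=0 picked index 0: u0 ∈ [0, 4/27)
j=1 picked index 0: u0 ∈ [-1/12, 7/108)
j=2 picked index 2: u0 ∈ [1/54, 7/54)
j=3 picked index 2: u0 ∈ [-7/108, 5/108)
j=4 picked index 4: u0 ∈ [1/54, 7/54)
j=5 picked index 4: u0 ∈ [-7/108, 5/108)
j=6 picked index 5: u0 ∈ [-1/27, 7/54)
j=7 picked index 5: u0 ∈ [-13/108, 5/108)
j=8 picked index 6: u0 ∈ [-1/27, 2/27)
j=9 picked index 7: u0 ∈ [-1/108, 1/36)
j=10 picked index 10: u0 ∈ [-1/27, 1/18)
j=11 picked index 11: u0 ∈ [-1/36, 1/12)
intersection: [1/54, 1/36)

1/54 1/36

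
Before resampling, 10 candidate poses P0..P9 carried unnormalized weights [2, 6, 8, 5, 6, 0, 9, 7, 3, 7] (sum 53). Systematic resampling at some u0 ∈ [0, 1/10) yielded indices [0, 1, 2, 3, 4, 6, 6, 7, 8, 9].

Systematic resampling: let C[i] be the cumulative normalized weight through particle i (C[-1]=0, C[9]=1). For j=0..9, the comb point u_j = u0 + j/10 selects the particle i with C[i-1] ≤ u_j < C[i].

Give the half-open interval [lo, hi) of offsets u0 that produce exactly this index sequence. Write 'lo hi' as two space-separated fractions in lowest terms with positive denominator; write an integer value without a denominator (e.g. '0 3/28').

C = [2/53, 8/53, 16/53, 21/53, 27/53, 27/53, 36/53, 43/53, 46/53, 1]
j=0 picked index 0: u0 ∈ [0, 2/53)
j=1 picked index 1: u0 ∈ [-33/530, 27/530)
j=2 picked index 2: u0 ∈ [-13/265, 27/265)
j=3 picked index 3: u0 ∈ [1/530, 51/530)
j=4 picked index 4: u0 ∈ [-1/265, 29/265)
j=5 picked index 6: u0 ∈ [1/106, 19/106)
j=6 picked index 6: u0 ∈ [-24/265, 21/265)
j=7 picked index 7: u0 ∈ [-11/530, 59/530)
j=8 picked index 8: u0 ∈ [3/265, 18/265)
j=9 picked index 9: u0 ∈ [-17/530, 1/10)
intersection: [3/265, 2/53)

3/265 2/53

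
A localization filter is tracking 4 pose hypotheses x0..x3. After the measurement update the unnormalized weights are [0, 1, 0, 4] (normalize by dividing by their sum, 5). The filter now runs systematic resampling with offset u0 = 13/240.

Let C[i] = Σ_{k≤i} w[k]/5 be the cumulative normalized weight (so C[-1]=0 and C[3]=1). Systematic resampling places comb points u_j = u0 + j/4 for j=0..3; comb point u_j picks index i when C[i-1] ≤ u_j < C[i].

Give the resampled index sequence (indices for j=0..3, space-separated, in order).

C = [0, 1/5, 1/5, 1]
j=0: u_0=13/240 ∈ [0, 1/5) → index 1
j=1: u_1=73/240 ∈ [1/5, 1) → index 3
j=2: u_2=133/240 ∈ [1/5, 1) → index 3
j=3: u_3=193/240 ∈ [1/5, 1) → index 3

1 3 3 3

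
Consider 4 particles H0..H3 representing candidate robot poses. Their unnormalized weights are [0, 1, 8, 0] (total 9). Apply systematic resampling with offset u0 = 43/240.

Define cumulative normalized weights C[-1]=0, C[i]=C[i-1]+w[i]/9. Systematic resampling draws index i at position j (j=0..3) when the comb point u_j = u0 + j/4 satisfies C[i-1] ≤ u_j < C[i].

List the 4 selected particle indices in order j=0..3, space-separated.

C = [0, 1/9, 1, 1]
j=0: u_0=43/240 ∈ [1/9, 1) → index 2
j=1: u_1=103/240 ∈ [1/9, 1) → index 2
j=2: u_2=163/240 ∈ [1/9, 1) → index 2
j=3: u_3=223/240 ∈ [1/9, 1) → index 2

2 2 2 2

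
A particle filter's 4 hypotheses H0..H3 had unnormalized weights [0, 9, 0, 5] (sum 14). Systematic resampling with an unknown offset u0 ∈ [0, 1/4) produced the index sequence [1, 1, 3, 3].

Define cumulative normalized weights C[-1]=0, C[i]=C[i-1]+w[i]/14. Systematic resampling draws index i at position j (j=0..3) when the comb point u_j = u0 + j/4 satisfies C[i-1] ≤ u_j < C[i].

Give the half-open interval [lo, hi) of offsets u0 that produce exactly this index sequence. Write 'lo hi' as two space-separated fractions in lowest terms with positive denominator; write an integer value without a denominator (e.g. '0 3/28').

1/7 1/4

C = [0, 9/14, 9/14, 1]
j=0 picked index 1: u0 ∈ [0, 9/14)
j=1 picked index 1: u0 ∈ [-1/4, 11/28)
j=2 picked index 3: u0 ∈ [1/7, 1/2)
j=3 picked index 3: u0 ∈ [-3/28, 1/4)
intersection: [1/7, 1/4)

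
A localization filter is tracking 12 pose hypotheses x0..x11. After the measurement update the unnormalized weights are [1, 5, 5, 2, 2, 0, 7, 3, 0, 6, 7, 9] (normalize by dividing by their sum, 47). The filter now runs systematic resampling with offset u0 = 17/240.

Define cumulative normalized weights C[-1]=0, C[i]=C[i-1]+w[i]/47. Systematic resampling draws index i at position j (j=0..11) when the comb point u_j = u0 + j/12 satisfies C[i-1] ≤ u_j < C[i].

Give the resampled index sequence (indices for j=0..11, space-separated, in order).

C = [1/47, 6/47, 11/47, 13/47, 15/47, 15/47, 22/47, 25/47, 25/47, 31/47, 38/47, 1]
j=0: u_0=17/240 ∈ [1/47, 6/47) → index 1
j=1: u_1=37/240 ∈ [6/47, 11/47) → index 2
j=2: u_2=19/80 ∈ [11/47, 13/47) → index 3
j=3: u_3=77/240 ∈ [15/47, 22/47) → index 6
j=4: u_4=97/240 ∈ [15/47, 22/47) → index 6
j=5: u_5=39/80 ∈ [22/47, 25/47) → index 7
j=6: u_6=137/240 ∈ [25/47, 31/47) → index 9
j=7: u_7=157/240 ∈ [25/47, 31/47) → index 9
j=8: u_8=59/80 ∈ [31/47, 38/47) → index 10
j=9: u_9=197/240 ∈ [38/47, 1) → index 11
j=10: u_10=217/240 ∈ [38/47, 1) → index 11
j=11: u_11=79/80 ∈ [38/47, 1) → index 11

1 2 3 6 6 7 9 9 10 11 11 11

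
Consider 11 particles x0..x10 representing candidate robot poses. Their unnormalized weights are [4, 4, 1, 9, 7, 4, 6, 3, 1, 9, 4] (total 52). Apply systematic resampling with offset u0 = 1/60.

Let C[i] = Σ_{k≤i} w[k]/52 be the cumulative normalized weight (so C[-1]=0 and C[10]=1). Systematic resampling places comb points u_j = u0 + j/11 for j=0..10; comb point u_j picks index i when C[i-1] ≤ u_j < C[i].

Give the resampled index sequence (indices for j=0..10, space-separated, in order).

C = [1/13, 2/13, 9/52, 9/26, 25/52, 29/52, 35/52, 19/26, 3/4, 12/13, 1]
j=0: u_0=1/60 ∈ [0, 1/13) → index 0
j=1: u_1=71/660 ∈ [1/13, 2/13) → index 1
j=2: u_2=131/660 ∈ [9/52, 9/26) → index 3
j=3: u_3=191/660 ∈ [9/52, 9/26) → index 3
j=4: u_4=251/660 ∈ [9/26, 25/52) → index 4
j=5: u_5=311/660 ∈ [9/26, 25/52) → index 4
j=6: u_6=371/660 ∈ [29/52, 35/52) → index 6
j=7: u_7=431/660 ∈ [29/52, 35/52) → index 6
j=8: u_8=491/660 ∈ [19/26, 3/4) → index 8
j=9: u_9=551/660 ∈ [3/4, 12/13) → index 9
j=10: u_10=611/660 ∈ [12/13, 1) → index 10

0 1 3 3 4 4 6 6 8 9 10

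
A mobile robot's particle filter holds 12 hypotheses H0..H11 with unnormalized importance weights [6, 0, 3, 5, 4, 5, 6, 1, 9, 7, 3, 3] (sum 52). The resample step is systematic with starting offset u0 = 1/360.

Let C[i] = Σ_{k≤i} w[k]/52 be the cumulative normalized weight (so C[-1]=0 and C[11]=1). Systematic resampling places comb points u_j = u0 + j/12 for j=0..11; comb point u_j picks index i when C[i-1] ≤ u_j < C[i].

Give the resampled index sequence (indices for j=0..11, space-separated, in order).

0 0 2 3 4 5 6 8 8 9 9 10

C = [3/26, 3/26, 9/52, 7/26, 9/26, 23/52, 29/52, 15/26, 3/4, 23/26, 49/52, 1]
j=0: u_0=1/360 ∈ [0, 3/26) → index 0
j=1: u_1=31/360 ∈ [0, 3/26) → index 0
j=2: u_2=61/360 ∈ [3/26, 9/52) → index 2
j=3: u_3=91/360 ∈ [9/52, 7/26) → index 3
j=4: u_4=121/360 ∈ [7/26, 9/26) → index 4
j=5: u_5=151/360 ∈ [9/26, 23/52) → index 5
j=6: u_6=181/360 ∈ [23/52, 29/52) → index 6
j=7: u_7=211/360 ∈ [15/26, 3/4) → index 8
j=8: u_8=241/360 ∈ [15/26, 3/4) → index 8
j=9: u_9=271/360 ∈ [3/4, 23/26) → index 9
j=10: u_10=301/360 ∈ [3/4, 23/26) → index 9
j=11: u_11=331/360 ∈ [23/26, 49/52) → index 10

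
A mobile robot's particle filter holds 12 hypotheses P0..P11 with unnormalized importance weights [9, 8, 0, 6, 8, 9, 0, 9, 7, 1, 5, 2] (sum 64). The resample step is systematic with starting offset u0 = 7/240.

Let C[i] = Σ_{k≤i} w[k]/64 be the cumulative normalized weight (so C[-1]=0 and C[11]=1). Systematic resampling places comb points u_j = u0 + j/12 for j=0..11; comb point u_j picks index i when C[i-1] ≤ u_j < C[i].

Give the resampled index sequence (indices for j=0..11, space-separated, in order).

C = [9/64, 17/64, 17/64, 23/64, 31/64, 5/8, 5/8, 49/64, 7/8, 57/64, 31/32, 1]
j=0: u_0=7/240 ∈ [0, 9/64) → index 0
j=1: u_1=9/80 ∈ [0, 9/64) → index 0
j=2: u_2=47/240 ∈ [9/64, 17/64) → index 1
j=3: u_3=67/240 ∈ [17/64, 23/64) → index 3
j=4: u_4=29/80 ∈ [23/64, 31/64) → index 4
j=5: u_5=107/240 ∈ [23/64, 31/64) → index 4
j=6: u_6=127/240 ∈ [31/64, 5/8) → index 5
j=7: u_7=49/80 ∈ [31/64, 5/8) → index 5
j=8: u_8=167/240 ∈ [5/8, 49/64) → index 7
j=9: u_9=187/240 ∈ [49/64, 7/8) → index 8
j=10: u_10=69/80 ∈ [49/64, 7/8) → index 8
j=11: u_11=227/240 ∈ [57/64, 31/32) → index 10

0 0 1 3 4 4 5 5 7 8 8 10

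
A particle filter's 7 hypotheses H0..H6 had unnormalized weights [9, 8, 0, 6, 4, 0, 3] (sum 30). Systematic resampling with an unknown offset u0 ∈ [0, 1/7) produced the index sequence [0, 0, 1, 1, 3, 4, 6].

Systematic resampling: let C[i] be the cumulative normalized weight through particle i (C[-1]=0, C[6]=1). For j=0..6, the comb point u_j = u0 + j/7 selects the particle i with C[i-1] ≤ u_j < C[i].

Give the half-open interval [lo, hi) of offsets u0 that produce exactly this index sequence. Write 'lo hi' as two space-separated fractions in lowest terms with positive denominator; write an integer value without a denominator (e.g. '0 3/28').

C = [3/10, 17/30, 17/30, 23/30, 9/10, 9/10, 1]
j=0 picked index 0: u0 ∈ [0, 3/10)
j=1 picked index 0: u0 ∈ [-1/7, 11/70)
j=2 picked index 1: u0 ∈ [1/70, 59/210)
j=3 picked index 1: u0 ∈ [-9/70, 29/210)
j=4 picked index 3: u0 ∈ [-1/210, 41/210)
j=5 picked index 4: u0 ∈ [11/210, 13/70)
j=6 picked index 6: u0 ∈ [3/70, 1/7)
intersection: [11/210, 29/210)

11/210 29/210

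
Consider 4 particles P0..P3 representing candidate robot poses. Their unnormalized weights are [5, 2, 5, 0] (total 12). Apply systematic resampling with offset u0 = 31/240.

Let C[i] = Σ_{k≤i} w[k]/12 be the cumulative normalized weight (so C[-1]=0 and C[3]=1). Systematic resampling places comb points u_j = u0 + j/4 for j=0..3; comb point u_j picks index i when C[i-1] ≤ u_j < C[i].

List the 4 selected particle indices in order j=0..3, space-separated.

C = [5/12, 7/12, 1, 1]
j=0: u_0=31/240 ∈ [0, 5/12) → index 0
j=1: u_1=91/240 ∈ [0, 5/12) → index 0
j=2: u_2=151/240 ∈ [7/12, 1) → index 2
j=3: u_3=211/240 ∈ [7/12, 1) → index 2

0 0 2 2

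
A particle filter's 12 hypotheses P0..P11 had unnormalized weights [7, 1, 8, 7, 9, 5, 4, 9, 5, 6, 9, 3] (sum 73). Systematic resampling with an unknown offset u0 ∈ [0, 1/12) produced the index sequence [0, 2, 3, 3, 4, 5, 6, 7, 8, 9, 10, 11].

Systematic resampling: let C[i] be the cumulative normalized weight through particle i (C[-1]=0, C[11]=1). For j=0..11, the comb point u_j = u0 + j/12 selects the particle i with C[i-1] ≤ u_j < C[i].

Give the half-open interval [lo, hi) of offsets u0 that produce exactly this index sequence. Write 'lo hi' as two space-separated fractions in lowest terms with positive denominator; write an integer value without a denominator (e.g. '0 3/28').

23/438 9/146

C = [7/73, 8/73, 16/73, 23/73, 32/73, 37/73, 41/73, 50/73, 55/73, 61/73, 70/73, 1]
j=0 picked index 0: u0 ∈ [0, 7/73)
j=1 picked index 2: u0 ∈ [23/876, 119/876)
j=2 picked index 3: u0 ∈ [23/438, 65/438)
j=3 picked index 3: u0 ∈ [-9/292, 19/292)
j=4 picked index 4: u0 ∈ [-4/219, 23/219)
j=5 picked index 5: u0 ∈ [19/876, 79/876)
j=6 picked index 6: u0 ∈ [1/146, 9/146)
j=7 picked index 7: u0 ∈ [-19/876, 89/876)
j=8 picked index 8: u0 ∈ [4/219, 19/219)
j=9 picked index 9: u0 ∈ [1/292, 25/292)
j=10 picked index 10: u0 ∈ [1/438, 55/438)
j=11 picked index 11: u0 ∈ [37/876, 1/12)
intersection: [23/438, 9/146)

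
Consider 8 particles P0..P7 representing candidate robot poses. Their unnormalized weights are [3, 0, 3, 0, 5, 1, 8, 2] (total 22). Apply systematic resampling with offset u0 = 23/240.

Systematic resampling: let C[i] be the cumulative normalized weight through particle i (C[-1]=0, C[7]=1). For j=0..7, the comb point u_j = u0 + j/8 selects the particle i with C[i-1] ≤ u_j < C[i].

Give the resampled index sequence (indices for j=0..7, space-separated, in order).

C = [3/22, 3/22, 3/11, 3/11, 1/2, 6/11, 10/11, 1]
j=0: u_0=23/240 ∈ [0, 3/22) → index 0
j=1: u_1=53/240 ∈ [3/22, 3/11) → index 2
j=2: u_2=83/240 ∈ [3/11, 1/2) → index 4
j=3: u_3=113/240 ∈ [3/11, 1/2) → index 4
j=4: u_4=143/240 ∈ [6/11, 10/11) → index 6
j=5: u_5=173/240 ∈ [6/11, 10/11) → index 6
j=6: u_6=203/240 ∈ [6/11, 10/11) → index 6
j=7: u_7=233/240 ∈ [10/11, 1) → index 7

0 2 4 4 6 6 6 7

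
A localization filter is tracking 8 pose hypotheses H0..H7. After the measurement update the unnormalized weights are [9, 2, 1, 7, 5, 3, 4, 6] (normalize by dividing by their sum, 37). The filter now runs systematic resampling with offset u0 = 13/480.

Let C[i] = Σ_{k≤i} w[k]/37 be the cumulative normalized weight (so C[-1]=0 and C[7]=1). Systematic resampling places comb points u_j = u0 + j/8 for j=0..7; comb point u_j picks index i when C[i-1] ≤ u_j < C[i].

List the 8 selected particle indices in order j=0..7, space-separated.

0 0 1 3 4 5 6 7

C = [9/37, 11/37, 12/37, 19/37, 24/37, 27/37, 31/37, 1]
j=0: u_0=13/480 ∈ [0, 9/37) → index 0
j=1: u_1=73/480 ∈ [0, 9/37) → index 0
j=2: u_2=133/480 ∈ [9/37, 11/37) → index 1
j=3: u_3=193/480 ∈ [12/37, 19/37) → index 3
j=4: u_4=253/480 ∈ [19/37, 24/37) → index 4
j=5: u_5=313/480 ∈ [24/37, 27/37) → index 5
j=6: u_6=373/480 ∈ [27/37, 31/37) → index 6
j=7: u_7=433/480 ∈ [31/37, 1) → index 7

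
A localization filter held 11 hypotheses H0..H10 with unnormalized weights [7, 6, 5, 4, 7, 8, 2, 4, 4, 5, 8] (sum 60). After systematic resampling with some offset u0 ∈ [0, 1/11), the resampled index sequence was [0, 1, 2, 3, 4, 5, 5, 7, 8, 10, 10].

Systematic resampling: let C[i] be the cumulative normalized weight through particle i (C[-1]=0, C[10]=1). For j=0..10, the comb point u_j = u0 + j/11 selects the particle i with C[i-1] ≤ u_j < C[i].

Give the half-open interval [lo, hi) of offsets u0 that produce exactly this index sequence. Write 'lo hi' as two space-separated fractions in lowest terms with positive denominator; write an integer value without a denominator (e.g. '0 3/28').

8/165 37/660

C = [7/60, 13/60, 3/10, 11/30, 29/60, 37/60, 13/20, 43/60, 47/60, 13/15, 1]
j=0 picked index 0: u0 ∈ [0, 7/60)
j=1 picked index 1: u0 ∈ [17/660, 83/660)
j=2 picked index 2: u0 ∈ [23/660, 13/110)
j=3 picked index 3: u0 ∈ [3/110, 31/330)
j=4 picked index 4: u0 ∈ [1/330, 79/660)
j=5 picked index 5: u0 ∈ [19/660, 107/660)
j=6 picked index 5: u0 ∈ [-41/660, 47/660)
j=7 picked index 7: u0 ∈ [3/220, 53/660)
j=8 picked index 8: u0 ∈ [-7/660, 37/660)
j=9 picked index 10: u0 ∈ [8/165, 2/11)
j=10 picked index 10: u0 ∈ [-7/165, 1/11)
intersection: [8/165, 37/660)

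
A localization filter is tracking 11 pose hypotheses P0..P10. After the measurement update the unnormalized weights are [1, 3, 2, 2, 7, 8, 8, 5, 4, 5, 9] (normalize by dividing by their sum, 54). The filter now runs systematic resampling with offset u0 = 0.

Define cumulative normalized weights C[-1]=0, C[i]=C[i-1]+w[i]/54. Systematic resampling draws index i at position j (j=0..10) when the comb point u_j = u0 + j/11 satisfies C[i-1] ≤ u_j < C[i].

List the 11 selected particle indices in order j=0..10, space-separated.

C = [1/54, 2/27, 1/9, 4/27, 5/18, 23/54, 31/54, 2/3, 20/27, 5/6, 1]
j=0: u_0=0 ∈ [0, 1/54) → index 0
j=1: u_1=1/11 ∈ [2/27, 1/9) → index 2
j=2: u_2=2/11 ∈ [4/27, 5/18) → index 4
j=3: u_3=3/11 ∈ [4/27, 5/18) → index 4
j=4: u_4=4/11 ∈ [5/18, 23/54) → index 5
j=5: u_5=5/11 ∈ [23/54, 31/54) → index 6
j=6: u_6=6/11 ∈ [23/54, 31/54) → index 6
j=7: u_7=7/11 ∈ [31/54, 2/3) → index 7
j=8: u_8=8/11 ∈ [2/3, 20/27) → index 8
j=9: u_9=9/11 ∈ [20/27, 5/6) → index 9
j=10: u_10=10/11 ∈ [5/6, 1) → index 10

0 2 4 4 5 6 6 7 8 9 10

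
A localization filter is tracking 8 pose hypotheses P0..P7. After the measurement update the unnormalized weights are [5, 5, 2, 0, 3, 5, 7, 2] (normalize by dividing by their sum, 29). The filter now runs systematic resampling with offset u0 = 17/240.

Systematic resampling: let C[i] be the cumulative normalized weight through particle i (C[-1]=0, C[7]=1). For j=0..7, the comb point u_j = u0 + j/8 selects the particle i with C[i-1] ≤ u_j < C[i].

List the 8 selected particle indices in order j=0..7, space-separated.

C = [5/29, 10/29, 12/29, 12/29, 15/29, 20/29, 27/29, 1]
j=0: u_0=17/240 ∈ [0, 5/29) → index 0
j=1: u_1=47/240 ∈ [5/29, 10/29) → index 1
j=2: u_2=77/240 ∈ [5/29, 10/29) → index 1
j=3: u_3=107/240 ∈ [12/29, 15/29) → index 4
j=4: u_4=137/240 ∈ [15/29, 20/29) → index 5
j=5: u_5=167/240 ∈ [20/29, 27/29) → index 6
j=6: u_6=197/240 ∈ [20/29, 27/29) → index 6
j=7: u_7=227/240 ∈ [27/29, 1) → index 7

0 1 1 4 5 6 6 7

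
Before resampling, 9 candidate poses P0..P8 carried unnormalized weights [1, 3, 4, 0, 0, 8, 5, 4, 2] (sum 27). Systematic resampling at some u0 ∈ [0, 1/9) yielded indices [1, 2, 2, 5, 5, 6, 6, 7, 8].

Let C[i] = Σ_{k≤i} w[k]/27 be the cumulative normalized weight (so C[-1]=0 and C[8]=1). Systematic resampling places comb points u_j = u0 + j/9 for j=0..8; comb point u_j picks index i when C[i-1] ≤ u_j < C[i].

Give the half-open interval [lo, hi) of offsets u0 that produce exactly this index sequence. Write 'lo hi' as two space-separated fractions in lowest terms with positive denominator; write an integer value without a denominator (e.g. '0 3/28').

1/27 2/27

C = [1/27, 4/27, 8/27, 8/27, 8/27, 16/27, 7/9, 25/27, 1]
j=0 picked index 1: u0 ∈ [1/27, 4/27)
j=1 picked index 2: u0 ∈ [1/27, 5/27)
j=2 picked index 2: u0 ∈ [-2/27, 2/27)
j=3 picked index 5: u0 ∈ [-1/27, 7/27)
j=4 picked index 5: u0 ∈ [-4/27, 4/27)
j=5 picked index 6: u0 ∈ [1/27, 2/9)
j=6 picked index 6: u0 ∈ [-2/27, 1/9)
j=7 picked index 7: u0 ∈ [0, 4/27)
j=8 picked index 8: u0 ∈ [1/27, 1/9)
intersection: [1/27, 2/27)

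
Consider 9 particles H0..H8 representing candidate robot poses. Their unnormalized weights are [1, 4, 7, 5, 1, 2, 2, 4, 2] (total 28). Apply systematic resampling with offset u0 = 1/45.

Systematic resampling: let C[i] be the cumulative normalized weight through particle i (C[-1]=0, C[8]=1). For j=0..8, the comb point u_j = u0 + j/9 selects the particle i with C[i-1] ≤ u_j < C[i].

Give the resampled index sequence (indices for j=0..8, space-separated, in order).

0 1 2 2 3 3 5 7 7

C = [1/28, 5/28, 3/7, 17/28, 9/14, 5/7, 11/14, 13/14, 1]
j=0: u_0=1/45 ∈ [0, 1/28) → index 0
j=1: u_1=2/15 ∈ [1/28, 5/28) → index 1
j=2: u_2=11/45 ∈ [5/28, 3/7) → index 2
j=3: u_3=16/45 ∈ [5/28, 3/7) → index 2
j=4: u_4=7/15 ∈ [3/7, 17/28) → index 3
j=5: u_5=26/45 ∈ [3/7, 17/28) → index 3
j=6: u_6=31/45 ∈ [9/14, 5/7) → index 5
j=7: u_7=4/5 ∈ [11/14, 13/14) → index 7
j=8: u_8=41/45 ∈ [11/14, 13/14) → index 7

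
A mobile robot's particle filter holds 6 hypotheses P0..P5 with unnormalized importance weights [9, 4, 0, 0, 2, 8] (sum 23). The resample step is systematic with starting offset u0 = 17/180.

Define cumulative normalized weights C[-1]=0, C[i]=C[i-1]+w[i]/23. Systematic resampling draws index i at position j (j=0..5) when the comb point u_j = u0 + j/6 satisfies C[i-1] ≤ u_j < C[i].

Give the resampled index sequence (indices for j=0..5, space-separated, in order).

0 0 1 4 5 5

C = [9/23, 13/23, 13/23, 13/23, 15/23, 1]
j=0: u_0=17/180 ∈ [0, 9/23) → index 0
j=1: u_1=47/180 ∈ [0, 9/23) → index 0
j=2: u_2=77/180 ∈ [9/23, 13/23) → index 1
j=3: u_3=107/180 ∈ [13/23, 15/23) → index 4
j=4: u_4=137/180 ∈ [15/23, 1) → index 5
j=5: u_5=167/180 ∈ [15/23, 1) → index 5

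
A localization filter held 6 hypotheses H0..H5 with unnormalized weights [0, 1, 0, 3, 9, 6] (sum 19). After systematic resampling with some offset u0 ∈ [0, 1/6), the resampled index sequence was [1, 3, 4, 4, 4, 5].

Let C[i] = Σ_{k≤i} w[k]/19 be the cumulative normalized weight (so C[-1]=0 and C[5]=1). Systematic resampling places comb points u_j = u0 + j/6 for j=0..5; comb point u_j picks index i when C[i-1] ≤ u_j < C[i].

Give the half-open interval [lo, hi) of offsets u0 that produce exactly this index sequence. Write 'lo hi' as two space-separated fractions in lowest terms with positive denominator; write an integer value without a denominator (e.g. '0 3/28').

C = [0, 1/19, 1/19, 4/19, 13/19, 1]
j=0 picked index 1: u0 ∈ [0, 1/19)
j=1 picked index 3: u0 ∈ [-13/114, 5/114)
j=2 picked index 4: u0 ∈ [-7/57, 20/57)
j=3 picked index 4: u0 ∈ [-11/38, 7/38)
j=4 picked index 4: u0 ∈ [-26/57, 1/57)
j=5 picked index 5: u0 ∈ [-17/114, 1/6)
intersection: [0, 1/57)

0 1/57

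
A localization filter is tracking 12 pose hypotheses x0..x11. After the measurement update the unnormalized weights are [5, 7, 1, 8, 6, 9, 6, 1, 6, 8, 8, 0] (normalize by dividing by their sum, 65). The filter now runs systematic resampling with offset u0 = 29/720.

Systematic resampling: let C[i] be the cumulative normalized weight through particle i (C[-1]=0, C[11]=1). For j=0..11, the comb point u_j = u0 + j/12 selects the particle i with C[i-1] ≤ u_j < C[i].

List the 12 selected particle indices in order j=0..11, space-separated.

0 1 3 3 4 5 5 6 8 9 9 10

C = [1/13, 12/65, 1/5, 21/65, 27/65, 36/65, 42/65, 43/65, 49/65, 57/65, 1, 1]
j=0: u_0=29/720 ∈ [0, 1/13) → index 0
j=1: u_1=89/720 ∈ [1/13, 12/65) → index 1
j=2: u_2=149/720 ∈ [1/5, 21/65) → index 3
j=3: u_3=209/720 ∈ [1/5, 21/65) → index 3
j=4: u_4=269/720 ∈ [21/65, 27/65) → index 4
j=5: u_5=329/720 ∈ [27/65, 36/65) → index 5
j=6: u_6=389/720 ∈ [27/65, 36/65) → index 5
j=7: u_7=449/720 ∈ [36/65, 42/65) → index 6
j=8: u_8=509/720 ∈ [43/65, 49/65) → index 8
j=9: u_9=569/720 ∈ [49/65, 57/65) → index 9
j=10: u_10=629/720 ∈ [49/65, 57/65) → index 9
j=11: u_11=689/720 ∈ [57/65, 1) → index 10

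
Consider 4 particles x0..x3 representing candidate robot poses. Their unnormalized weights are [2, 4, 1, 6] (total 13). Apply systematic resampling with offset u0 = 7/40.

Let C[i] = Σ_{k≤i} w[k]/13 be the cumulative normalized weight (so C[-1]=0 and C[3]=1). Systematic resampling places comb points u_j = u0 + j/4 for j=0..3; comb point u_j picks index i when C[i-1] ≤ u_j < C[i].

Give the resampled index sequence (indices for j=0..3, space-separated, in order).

1 1 3 3

C = [2/13, 6/13, 7/13, 1]
j=0: u_0=7/40 ∈ [2/13, 6/13) → index 1
j=1: u_1=17/40 ∈ [2/13, 6/13) → index 1
j=2: u_2=27/40 ∈ [7/13, 1) → index 3
j=3: u_3=37/40 ∈ [7/13, 1) → index 3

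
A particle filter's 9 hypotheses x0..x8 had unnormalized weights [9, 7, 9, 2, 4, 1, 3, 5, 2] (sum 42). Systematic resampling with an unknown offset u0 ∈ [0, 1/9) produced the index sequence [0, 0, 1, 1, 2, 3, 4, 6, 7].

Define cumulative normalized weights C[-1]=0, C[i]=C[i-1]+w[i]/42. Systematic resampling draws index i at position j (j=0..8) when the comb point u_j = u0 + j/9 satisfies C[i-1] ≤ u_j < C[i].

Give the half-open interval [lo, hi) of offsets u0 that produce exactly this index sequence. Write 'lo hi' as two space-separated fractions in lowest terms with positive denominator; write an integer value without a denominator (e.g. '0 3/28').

5/126 1/21

C = [3/14, 8/21, 25/42, 9/14, 31/42, 16/21, 5/6, 20/21, 1]
j=0 picked index 0: u0 ∈ [0, 3/14)
j=1 picked index 0: u0 ∈ [-1/9, 13/126)
j=2 picked index 1: u0 ∈ [-1/126, 10/63)
j=3 picked index 1: u0 ∈ [-5/42, 1/21)
j=4 picked index 2: u0 ∈ [-4/63, 19/126)
j=5 picked index 3: u0 ∈ [5/126, 11/126)
j=6 picked index 4: u0 ∈ [-1/42, 1/14)
j=7 picked index 6: u0 ∈ [-1/63, 1/18)
j=8 picked index 7: u0 ∈ [-1/18, 4/63)
intersection: [5/126, 1/21)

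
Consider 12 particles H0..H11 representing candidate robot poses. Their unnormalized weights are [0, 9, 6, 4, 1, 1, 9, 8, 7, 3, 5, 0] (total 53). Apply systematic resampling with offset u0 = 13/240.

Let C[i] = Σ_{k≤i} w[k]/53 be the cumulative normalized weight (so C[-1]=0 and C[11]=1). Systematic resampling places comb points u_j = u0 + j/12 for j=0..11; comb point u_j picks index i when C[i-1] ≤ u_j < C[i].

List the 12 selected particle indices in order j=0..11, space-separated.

1 1 2 3 5 6 6 7 8 8 9 10

C = [0, 9/53, 15/53, 19/53, 20/53, 21/53, 30/53, 38/53, 45/53, 48/53, 1, 1]
j=0: u_0=13/240 ∈ [0, 9/53) → index 1
j=1: u_1=11/80 ∈ [0, 9/53) → index 1
j=2: u_2=53/240 ∈ [9/53, 15/53) → index 2
j=3: u_3=73/240 ∈ [15/53, 19/53) → index 3
j=4: u_4=31/80 ∈ [20/53, 21/53) → index 5
j=5: u_5=113/240 ∈ [21/53, 30/53) → index 6
j=6: u_6=133/240 ∈ [21/53, 30/53) → index 6
j=7: u_7=51/80 ∈ [30/53, 38/53) → index 7
j=8: u_8=173/240 ∈ [38/53, 45/53) → index 8
j=9: u_9=193/240 ∈ [38/53, 45/53) → index 8
j=10: u_10=71/80 ∈ [45/53, 48/53) → index 9
j=11: u_11=233/240 ∈ [48/53, 1) → index 10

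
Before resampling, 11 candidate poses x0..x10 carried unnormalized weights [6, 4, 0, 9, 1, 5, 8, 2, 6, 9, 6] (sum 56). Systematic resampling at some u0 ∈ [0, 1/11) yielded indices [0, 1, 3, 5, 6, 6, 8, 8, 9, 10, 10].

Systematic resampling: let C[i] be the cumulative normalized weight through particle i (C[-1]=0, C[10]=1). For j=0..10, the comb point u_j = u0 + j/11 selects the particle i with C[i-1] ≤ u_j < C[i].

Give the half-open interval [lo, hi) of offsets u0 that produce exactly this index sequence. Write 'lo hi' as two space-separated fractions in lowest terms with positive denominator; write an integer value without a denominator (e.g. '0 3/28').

C = [3/28, 5/28, 5/28, 19/56, 5/14, 25/56, 33/56, 5/8, 41/56, 25/28, 1]
j=0 picked index 0: u0 ∈ [0, 3/28)
j=1 picked index 1: u0 ∈ [5/308, 27/308)
j=2 picked index 3: u0 ∈ [-1/308, 97/616)
j=3 picked index 5: u0 ∈ [13/154, 107/616)
j=4 picked index 6: u0 ∈ [51/616, 139/616)
j=5 picked index 6: u0 ∈ [-5/616, 83/616)
j=6 picked index 8: u0 ∈ [7/88, 115/616)
j=7 picked index 8: u0 ∈ [-1/88, 59/616)
j=8 picked index 9: u0 ∈ [3/616, 51/308)
j=9 picked index 10: u0 ∈ [23/308, 2/11)
j=10 picked index 10: u0 ∈ [-5/308, 1/11)
intersection: [13/154, 27/308)

13/154 27/308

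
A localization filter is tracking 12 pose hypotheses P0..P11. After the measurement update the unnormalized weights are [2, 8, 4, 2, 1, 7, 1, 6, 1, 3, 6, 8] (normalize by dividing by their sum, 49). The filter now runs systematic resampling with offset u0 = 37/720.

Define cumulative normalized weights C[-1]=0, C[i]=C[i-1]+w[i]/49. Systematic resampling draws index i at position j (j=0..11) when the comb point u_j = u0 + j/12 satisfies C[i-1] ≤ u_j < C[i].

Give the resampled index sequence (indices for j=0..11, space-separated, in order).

1 1 2 3 5 5 7 8 10 10 11 11

C = [2/49, 10/49, 2/7, 16/49, 17/49, 24/49, 25/49, 31/49, 32/49, 5/7, 41/49, 1]
j=0: u_0=37/720 ∈ [2/49, 10/49) → index 1
j=1: u_1=97/720 ∈ [2/49, 10/49) → index 1
j=2: u_2=157/720 ∈ [10/49, 2/7) → index 2
j=3: u_3=217/720 ∈ [2/7, 16/49) → index 3
j=4: u_4=277/720 ∈ [17/49, 24/49) → index 5
j=5: u_5=337/720 ∈ [17/49, 24/49) → index 5
j=6: u_6=397/720 ∈ [25/49, 31/49) → index 7
j=7: u_7=457/720 ∈ [31/49, 32/49) → index 8
j=8: u_8=517/720 ∈ [5/7, 41/49) → index 10
j=9: u_9=577/720 ∈ [5/7, 41/49) → index 10
j=10: u_10=637/720 ∈ [41/49, 1) → index 11
j=11: u_11=697/720 ∈ [41/49, 1) → index 11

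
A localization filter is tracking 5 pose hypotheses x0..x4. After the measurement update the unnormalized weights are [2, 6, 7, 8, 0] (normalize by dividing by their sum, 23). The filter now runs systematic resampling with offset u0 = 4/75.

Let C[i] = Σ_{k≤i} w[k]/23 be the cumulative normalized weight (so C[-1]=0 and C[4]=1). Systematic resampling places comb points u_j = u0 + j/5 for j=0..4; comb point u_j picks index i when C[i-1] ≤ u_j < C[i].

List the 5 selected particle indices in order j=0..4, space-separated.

C = [2/23, 8/23, 15/23, 1, 1]
j=0: u_0=4/75 ∈ [0, 2/23) → index 0
j=1: u_1=19/75 ∈ [2/23, 8/23) → index 1
j=2: u_2=34/75 ∈ [8/23, 15/23) → index 2
j=3: u_3=49/75 ∈ [15/23, 1) → index 3
j=4: u_4=64/75 ∈ [15/23, 1) → index 3

0 1 2 3 3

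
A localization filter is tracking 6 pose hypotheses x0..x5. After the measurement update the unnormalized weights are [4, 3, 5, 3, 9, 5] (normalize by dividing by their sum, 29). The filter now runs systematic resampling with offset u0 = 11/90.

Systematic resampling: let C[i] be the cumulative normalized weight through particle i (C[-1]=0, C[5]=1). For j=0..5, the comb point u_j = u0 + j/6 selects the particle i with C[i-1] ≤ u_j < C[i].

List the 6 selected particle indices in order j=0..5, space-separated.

C = [4/29, 7/29, 12/29, 15/29, 24/29, 1]
j=0: u_0=11/90 ∈ [0, 4/29) → index 0
j=1: u_1=13/45 ∈ [7/29, 12/29) → index 2
j=2: u_2=41/90 ∈ [12/29, 15/29) → index 3
j=3: u_3=28/45 ∈ [15/29, 24/29) → index 4
j=4: u_4=71/90 ∈ [15/29, 24/29) → index 4
j=5: u_5=43/45 ∈ [24/29, 1) → index 5

0 2 3 4 4 5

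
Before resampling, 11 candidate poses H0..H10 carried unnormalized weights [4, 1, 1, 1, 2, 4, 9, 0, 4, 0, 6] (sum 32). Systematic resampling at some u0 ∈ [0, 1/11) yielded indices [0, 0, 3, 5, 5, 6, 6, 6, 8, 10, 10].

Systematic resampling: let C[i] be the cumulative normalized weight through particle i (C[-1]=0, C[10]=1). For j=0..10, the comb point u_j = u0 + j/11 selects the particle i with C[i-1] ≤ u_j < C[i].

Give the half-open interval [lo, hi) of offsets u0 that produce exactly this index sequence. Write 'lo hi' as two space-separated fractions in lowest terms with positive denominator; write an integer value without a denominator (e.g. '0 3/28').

3/352 3/88

C = [1/8, 5/32, 3/16, 7/32, 9/32, 13/32, 11/16, 11/16, 13/16, 13/16, 1]
j=0 picked index 0: u0 ∈ [0, 1/8)
j=1 picked index 0: u0 ∈ [-1/11, 3/88)
j=2 picked index 3: u0 ∈ [1/176, 13/352)
j=3 picked index 5: u0 ∈ [3/352, 47/352)
j=4 picked index 5: u0 ∈ [-29/352, 15/352)
j=5 picked index 6: u0 ∈ [-17/352, 41/176)
j=6 picked index 6: u0 ∈ [-49/352, 25/176)
j=7 picked index 6: u0 ∈ [-81/352, 9/176)
j=8 picked index 8: u0 ∈ [-7/176, 15/176)
j=9 picked index 10: u0 ∈ [-1/176, 2/11)
j=10 picked index 10: u0 ∈ [-17/176, 1/11)
intersection: [3/352, 3/88)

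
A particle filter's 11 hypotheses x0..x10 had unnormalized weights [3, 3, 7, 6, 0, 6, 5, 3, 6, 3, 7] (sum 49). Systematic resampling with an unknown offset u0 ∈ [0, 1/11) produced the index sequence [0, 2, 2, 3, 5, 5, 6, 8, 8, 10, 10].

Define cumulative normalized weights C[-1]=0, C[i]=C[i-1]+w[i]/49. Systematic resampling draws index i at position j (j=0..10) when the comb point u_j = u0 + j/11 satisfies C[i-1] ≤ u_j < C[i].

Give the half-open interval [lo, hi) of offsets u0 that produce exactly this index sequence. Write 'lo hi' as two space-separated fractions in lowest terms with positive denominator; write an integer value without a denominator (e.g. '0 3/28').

C = [3/49, 6/49, 13/49, 19/49, 19/49, 25/49, 30/49, 33/49, 39/49, 6/7, 1]
j=0 picked index 0: u0 ∈ [0, 3/49)
j=1 picked index 2: u0 ∈ [17/539, 94/539)
j=2 picked index 2: u0 ∈ [-32/539, 45/539)
j=3 picked index 3: u0 ∈ [-4/539, 62/539)
j=4 picked index 5: u0 ∈ [13/539, 79/539)
j=5 picked index 5: u0 ∈ [-36/539, 30/539)
j=6 picked index 6: u0 ∈ [-19/539, 36/539)
j=7 picked index 8: u0 ∈ [20/539, 86/539)
j=8 picked index 8: u0 ∈ [-29/539, 37/539)
j=9 picked index 10: u0 ∈ [3/77, 2/11)
j=10 picked index 10: u0 ∈ [-4/77, 1/11)
intersection: [3/77, 30/539)

3/77 30/539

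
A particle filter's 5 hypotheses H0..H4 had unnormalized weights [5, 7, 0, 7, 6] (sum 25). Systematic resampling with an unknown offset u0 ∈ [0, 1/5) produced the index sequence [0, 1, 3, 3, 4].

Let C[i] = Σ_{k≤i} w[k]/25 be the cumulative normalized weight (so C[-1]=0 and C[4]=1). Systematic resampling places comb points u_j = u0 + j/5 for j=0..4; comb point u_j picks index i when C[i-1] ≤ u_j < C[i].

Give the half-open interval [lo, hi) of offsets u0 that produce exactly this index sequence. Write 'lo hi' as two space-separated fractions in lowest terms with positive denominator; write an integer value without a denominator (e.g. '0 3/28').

2/25 4/25

C = [1/5, 12/25, 12/25, 19/25, 1]
j=0 picked index 0: u0 ∈ [0, 1/5)
j=1 picked index 1: u0 ∈ [0, 7/25)
j=2 picked index 3: u0 ∈ [2/25, 9/25)
j=3 picked index 3: u0 ∈ [-3/25, 4/25)
j=4 picked index 4: u0 ∈ [-1/25, 1/5)
intersection: [2/25, 4/25)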